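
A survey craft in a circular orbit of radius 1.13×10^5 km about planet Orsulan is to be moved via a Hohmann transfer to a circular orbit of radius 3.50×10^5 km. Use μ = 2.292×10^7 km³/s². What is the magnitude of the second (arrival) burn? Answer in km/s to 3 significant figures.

Δv₂ = 2.44 km/s

The Hohmann ellipse has a_t = (r₁ + r₂)/2 = 2.315×10^5 km.
On the circular orbit at r = 3.500×10^5 km, v_c = √(μ/r) = 8.09232 km/s.
Vis-viva on the transfer ellipse at r = 3.500×10^5 km gives v_t = √[μ(2/r − 1/a_t)] = 5.65376 km/s.
Δv₂ = |v_t − v_c| = |5.65376 − 8.09232| = 2.439 km/s.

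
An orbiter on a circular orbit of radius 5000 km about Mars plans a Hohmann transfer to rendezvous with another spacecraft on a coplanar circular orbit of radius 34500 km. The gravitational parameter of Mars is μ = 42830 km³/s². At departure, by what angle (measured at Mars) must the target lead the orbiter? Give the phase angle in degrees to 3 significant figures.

Transfer-ellipse semi-major axis a_t = (r₁ + r₂)/2 = (5000 + 34500)/2 = 19750 km.
The half-period of the transfer ellipse is t = π√(a_t³/μ) = 42133 s.
Target angular speed ω₂ = √(μ/r₂³) = 3.2296×10^-5 rad/s.
Angle swept by the target during transfer: ω₂·t = 1.3607 rad = 77.96°.
Arrival is 180° from departure on the ellipse, so φ = 180° − 77.96° = 102°.

φ = 102°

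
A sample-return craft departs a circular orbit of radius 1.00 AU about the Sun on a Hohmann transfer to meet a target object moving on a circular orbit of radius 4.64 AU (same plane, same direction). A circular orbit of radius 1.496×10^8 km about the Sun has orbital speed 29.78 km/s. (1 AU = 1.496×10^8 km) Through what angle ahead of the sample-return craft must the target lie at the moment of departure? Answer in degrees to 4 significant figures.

From the circular-orbit relation v² = μ/r at r = 1.496×10^8 km: μ = v²r = (29.78)² × 1.496×10^8 = 1.32673×10^11 km³/s².
In km: r₁ = 1.00 × 1.496×10^8 = 1.496×10^8 km; r₂ = 4.64 × 1.496×10^8 = 6.94144×10^8 km.
Semi-major axis of the transfer orbit: a_t = (1.496×10^8 + 6.94144×10^8)/2 = 4.21872×10^8 km.
The half-period of the transfer ellipse is t = π√(a_t³/μ) = 7.4736×10^7 s.
The target's mean motion on its circular orbit is ω₂ = √(μ/r₂³) = 1.9917×10^-8 rad/s.
Angle swept by the target during transfer: ω₂·t = 1.4885 rad = 85.28°.
Arrival is 180° from departure on the ellipse, so φ = 180° − 85.28° = 94.72°.

φ = 94.72°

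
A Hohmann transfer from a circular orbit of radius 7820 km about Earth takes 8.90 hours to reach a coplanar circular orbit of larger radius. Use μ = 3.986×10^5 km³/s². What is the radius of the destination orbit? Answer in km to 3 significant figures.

r₂ = 61400 km

Transfer time t = 8.90 hours = 32040 s, and t = π√(a_t³/μ).
So a_t = (μ t²/π²)^(1/3) = (3.986×10^5 × (32040)² / π²)^(1/3) = 34610 km.
Since a_t = (r₁ + r₂)/2, r₂ = 2a_t − r₁ = 2×34610 − 7820 = 61400 km.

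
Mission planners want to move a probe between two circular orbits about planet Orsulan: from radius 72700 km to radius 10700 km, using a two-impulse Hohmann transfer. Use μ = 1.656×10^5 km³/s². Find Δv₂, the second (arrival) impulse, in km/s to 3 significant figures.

Semi-major axis of the transfer orbit: a_t = (72700 + 10700)/2 = 41700 km.
On the circular orbit at r = 10700 km, v_c = √(μ/r) = 3.934 km/s.
Transfer-orbit speed at the same r (vis-viva, a = a_t): v_t = √[μ(2/r − 1/a_t)] = 5.194 km/s.
Δv₂ = |v_t − v_c| = |5.194 − 3.934| = 1.260 km/s.

Δv₂ = 1.26 km/s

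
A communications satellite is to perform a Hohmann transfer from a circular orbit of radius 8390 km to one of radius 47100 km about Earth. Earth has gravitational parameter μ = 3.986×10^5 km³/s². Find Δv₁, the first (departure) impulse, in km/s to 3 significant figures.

Transfer-ellipse semi-major axis a_t = (r₁ + r₂)/2 = (8390 + 47100)/2 = 27745 km.
Circular speed at r = 8390 km: v_c = √(μ/r) = 6.893 km/s.
Transfer-orbit speed at the same r (vis-viva, a = a_t): v_t = √[μ(2/r − 1/a_t)] = 8.981 km/s.
Δv₁ = |v_t − v_c| = |8.981 − 6.893| = 2.088 km/s.

Δv₁ = 2.09 km/s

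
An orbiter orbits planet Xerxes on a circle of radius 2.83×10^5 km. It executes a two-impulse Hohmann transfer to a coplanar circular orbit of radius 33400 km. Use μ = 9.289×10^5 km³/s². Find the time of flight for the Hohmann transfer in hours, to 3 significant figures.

Semi-major axis of the transfer orbit: a_t = (2.830×10^5 + 33400)/2 = 1.582×10^5 km.
Half the transfer-orbit period gives t = π√(a_t³/μ) = 2.051×10^5 s.
Converting: 2.051×10^5 s ÷ 3600 s/hour = 57.0 hours.

t = 57.0 hours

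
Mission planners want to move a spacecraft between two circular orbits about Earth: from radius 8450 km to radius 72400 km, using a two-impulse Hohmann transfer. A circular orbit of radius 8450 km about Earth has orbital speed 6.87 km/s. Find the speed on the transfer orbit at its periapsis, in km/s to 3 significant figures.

v = 9.19 km/s

From the circular-orbit relation v² = μ/r at r = 8450 km: μ = v²r = (6.87)² × 8450 = 3.98814×10^5 km³/s².
The Hohmann ellipse has a_t = (r₁ + r₂)/2 = 40425 km.
At periapsis, r = 8450 km.
Applying v² = μ(2/r − 1/a_t): v = 9.194 km/s.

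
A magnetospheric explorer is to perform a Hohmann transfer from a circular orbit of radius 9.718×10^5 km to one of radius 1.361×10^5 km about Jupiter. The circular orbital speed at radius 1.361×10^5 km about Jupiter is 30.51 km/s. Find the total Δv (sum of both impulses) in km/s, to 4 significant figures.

From the circular-orbit relation v² = μ/r at r = 1.361×10^5 km: μ = v²r = (30.51)² × 1.361×10^5 = 1.26690×10^8 km³/s².
Transfer-ellipse semi-major axis a_t = (r₁ + r₂)/2 = (9.718×10^5 + 1.361×10^5)/2 = 5.5395×10^5 km.
At r₁ the circular-orbit speed is v₁ = √(μ/r₁) = 11.4178 km/s.
Transfer-orbit speed at r₁ (vis-viva): v_a = √[μ(2/r₁ − 1/a_t)] = 5.65948 km/s.
First burn Δv₁ = |v_a − v₁| = 5.758 km/s.
Circular speed at r₂: v₂ = √(μ/r₂) = 30.510 km/s.
Transfer-orbit speed at r₂: v_p = √[μ(2/r₂ − 1/a_t)] = 40.411 km/s.
Second burn Δv₂ = |v₂ − v_p| = 9.901 km/s.
Δv = Δv₁ + Δv₂ = 5.758 + 9.901 = 15.66 km/s.

Δv = 15.66 km/s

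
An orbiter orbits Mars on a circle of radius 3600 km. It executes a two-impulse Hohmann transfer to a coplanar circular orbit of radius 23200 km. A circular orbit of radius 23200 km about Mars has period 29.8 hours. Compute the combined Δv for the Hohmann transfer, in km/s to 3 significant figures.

From Kepler's third law T² = 4π²r³/μ at r = 23200 km, T = 29.8 hours = 29.8 × 3600 s = 1.0728×10^5 s: μ = 4π²r³/T² = 42833.8 km³/s².
Semi-major axis of the transfer orbit: a_t = (3600 + 23200)/2 = 13400 km.
Circular speed at r₁: v₁ = √(μ/r₁) = √(42833.8/3600) = 3.4494 km/s.
Transfer-orbit speed at r₁ (vis-viva equation): v_p = √[μ(2/r₁ − 1/a_t)] = 4.5387 km/s.
First burn Δv₁ = |v_p − v₁| = 1.0893 km/s.
Circular speed at r₂: v₂ = √(μ/r₂) = 1.35878 km/s.
Transfer-orbit speed at r₂: v_a = √[μ(2/r₂ − 1/a_t)] = 0.704284 km/s.
Second burn Δv₂ = |v₂ − v_a| = 0.65450 km/s.
Total Δv = Δv₁ + Δv₂ = 1.744 km/s.

Δv = 1.74 km/s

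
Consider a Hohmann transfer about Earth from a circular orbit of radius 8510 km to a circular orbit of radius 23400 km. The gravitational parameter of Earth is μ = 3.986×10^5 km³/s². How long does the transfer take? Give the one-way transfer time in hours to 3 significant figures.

Transfer-ellipse semi-major axis a_t = (r₁ + r₂)/2 = (8510 + 23400)/2 = 15955 km.
Transfer time t = π√(a_t³/μ) = π√((15955)³ / 3.986×10^5) = 10030 s.
Converting: 10030 s ÷ 3600 s/hour = 2.79 hours.

t = 2.79 hours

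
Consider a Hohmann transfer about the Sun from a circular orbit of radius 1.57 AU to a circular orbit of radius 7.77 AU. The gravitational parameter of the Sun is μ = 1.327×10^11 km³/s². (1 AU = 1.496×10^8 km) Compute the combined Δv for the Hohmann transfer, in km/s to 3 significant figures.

In km: r₁ = 1.57 × 1.496×10^8 = 2.34872×10^8 km; r₂ = 7.77 × 1.496×10^8 = 1.162392×10^9 km.
Semi-major axis of the transfer orbit: a_t = (2.34872×10^8 + 1.162392×10^9)/2 = 6.98632×10^8 km.
At r₁ the circular-orbit speed is v₁ = √(μ/r₁) = 23.77 km/s.
On the transfer ellipse at r₁, v² = μ(2/r − 1/a) gives v_p = √[μ(2/r₁ − 1/a_t)] = 30.66 km/s.
First burn Δv₁ = |v_p − v₁| = 6.890 km/s.
Circular speed at r₂: v₂ = √(μ/r₂) = 10.6846 km/s.
Transfer-orbit speed at r₂: v_a = √[μ(2/r₂ − 1/a_t)] = 6.19513 km/s.
Second burn Δv₂ = |v₂ − v_a| = 4.489 km/s.
Total Δv = Δv₁ + Δv₂ = 11.38 km/s.

Δv = 11.4 km/s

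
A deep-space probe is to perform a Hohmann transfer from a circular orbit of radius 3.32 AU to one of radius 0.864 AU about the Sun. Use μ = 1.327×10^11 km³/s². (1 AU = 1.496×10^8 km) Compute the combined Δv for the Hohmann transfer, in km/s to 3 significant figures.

In km: r₁ = 3.32 × 1.496×10^8 = 4.96672×10^8 km; r₂ = 0.864 × 1.496×10^8 = 1.292544×10^8 km.
The Hohmann ellipse has a_t = (r₁ + r₂)/2 = 3.129632×10^8 km.
At r₁ the circular-orbit speed is v₁ = √(μ/r₁) = 16.346 km/s.
Transfer-orbit speed at r₁ (vis-viva): v_a = √[μ(2/r₁ − 1/a_t)] = 10.505 km/s.
First burn Δv₁ = |v_a − v₁| = 5.841 km/s.
At r₂, v₂ = √(μ/r₂) = 32.0415 km/s.
Transfer-orbit speed at r₂: v_p = √[μ(2/r₂ − 1/a_t)] = 40.3646 km/s.
Second burn Δv₂ = |v₂ − v_p| = 8.323 km/s.
Δv = Δv₁ + Δv₂ = 5.841 + 8.323 = 14.16 km/s.

Δv = 14.2 km/s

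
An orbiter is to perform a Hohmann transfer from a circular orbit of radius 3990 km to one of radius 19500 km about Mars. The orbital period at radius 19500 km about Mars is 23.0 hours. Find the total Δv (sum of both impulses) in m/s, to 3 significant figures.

From Kepler's third law T² = 4π²r³/μ at r = 19500 km, T = 23.0 hours = 23.0 × 3600 s = 82800 s: μ = 4π²r³/T² = 42697.5 km³/s².
The Hohmann ellipse has a_t = (r₁ + r₂)/2 = 11745 km.
Circular speed at r₁: v₁ = √(μ/r₁) = √(42697.5/3990) = 3.2713 km/s.
Transfer-orbit speed at r₁ (vis-viva): v_p = √[μ(2/r₁ − 1/a_t)] = 4.2151 km/s.
First burn Δv₁ = |v_p − v₁| = 0.9438 km/s.
At r₂, v₂ = √(μ/r₂) = 1.47974 km/s.
Transfer-orbit speed at r₂: v_a = √[μ(2/r₂ − 1/a_t)] = 0.862470 km/s.
Second burn Δv₂ = |v₂ − v_a| = 0.6173 km/s.
Total Δv = Δv₁ + Δv₂ = 1.561 km/s.

Δv = 1560 m/s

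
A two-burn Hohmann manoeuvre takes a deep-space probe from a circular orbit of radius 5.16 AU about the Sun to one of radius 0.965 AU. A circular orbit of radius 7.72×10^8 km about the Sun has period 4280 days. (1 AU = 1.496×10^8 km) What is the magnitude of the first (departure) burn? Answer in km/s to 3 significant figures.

Δv₁ = 5.75 km/s

From Kepler's third law T² = 4π²r³/μ at r = 7.72×10^8 km, T = 4280 days = 4280 × 86400 s = 3.69792×10^8 s: μ = 4π²r³/T² = 1.32830×10^11 km³/s².
In km: r₁ = 5.16 × 1.496×10^8 = 7.71936×10^8 km; r₂ = 0.965 × 1.496×10^8 = 1.44364×10^8 km.
The Hohmann ellipse has a_t = (r₁ + r₂)/2 = 4.5815×10^8 km.
Circular speed at r = 7.71936×10^8 km: v_c = √(μ/r) = 13.1177 km/s.
Transfer-orbit speed at the same r (vis-viva, a = a_t): v_t = √[μ(2/r − 1/a_t)] = 7.36348 km/s.
Δv₁ = |v_t − v_c| = |7.36348 − 13.1177| = 5.754 km/s.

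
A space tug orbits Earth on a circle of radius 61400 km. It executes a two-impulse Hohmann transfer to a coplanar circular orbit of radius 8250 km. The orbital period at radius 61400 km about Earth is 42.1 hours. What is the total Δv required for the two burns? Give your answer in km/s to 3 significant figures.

Δv = 3.58 km/s

From Kepler's third law T² = 4π²r³/μ at r = 61400 km, T = 42.1 hours = 42.1 × 3600 s = 1.5156×10^5 s: μ = 4π²r³/T² = 3.97828×10^5 km³/s².
Transfer-ellipse semi-major axis a_t = (r₁ + r₂)/2 = (61400 + 8250)/2 = 34825 km.
At r₁ the circular-orbit speed is v₁ = √(μ/r₁) = 2.54544 km/s.
Transfer-orbit speed at r₁ (vis-viva equation): v_a = √[μ(2/r₁ − 1/a_t)] = 1.23893 km/s.
First burn Δv₁ = |v_a − v₁| = 1.307 km/s.
Circular speed at r₂: v₂ = √(μ/r₂) = 6.9442 km/s.
Transfer-orbit speed at r₂: v_p = √[μ(2/r₂ − 1/a_t)] = 9.2206 km/s.
Second burn Δv₂ = |v₂ − v_p| = 2.276 km/s.
Total Δv = Δv₁ + Δv₂ = 3.583 km/s.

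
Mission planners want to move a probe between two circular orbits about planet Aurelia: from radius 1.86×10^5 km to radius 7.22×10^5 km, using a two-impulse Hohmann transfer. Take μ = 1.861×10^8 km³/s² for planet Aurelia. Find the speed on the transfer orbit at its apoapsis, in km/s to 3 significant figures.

v = 10.3 km/s

Semi-major axis of the transfer orbit: a_t = (1.860×10^5 + 7.220×10^5)/2 = 4.540×10^5 km.
The apoapsis of the transfer ellipse is at r = 7.220×10^5 km.
Applying v² = μ(2/r − 1/a_t): v = 10.28 km/s.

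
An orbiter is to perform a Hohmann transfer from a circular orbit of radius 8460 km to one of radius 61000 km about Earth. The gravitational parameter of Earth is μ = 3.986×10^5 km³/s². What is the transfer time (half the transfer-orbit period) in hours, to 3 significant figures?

Transfer-ellipse semi-major axis a_t = (r₁ + r₂)/2 = (8460 + 61000)/2 = 34730 km.
Transfer time t = π√(a_t³/μ) = π√((34730)³ / 3.986×10^5) = 32210 s.
Converting: 32210 s ÷ 3600 s/hour = 8.95 hours.

t = 8.95 hours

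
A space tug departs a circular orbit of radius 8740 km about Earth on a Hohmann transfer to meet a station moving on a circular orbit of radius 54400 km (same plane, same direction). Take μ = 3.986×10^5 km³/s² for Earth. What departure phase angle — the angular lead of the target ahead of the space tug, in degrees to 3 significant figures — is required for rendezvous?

The Hohmann ellipse has a_t = (r₁ + r₂)/2 = 31570 km.
Transfer time t = π√(a_t³/μ) = 27910 s.
The target's mean motion on its circular orbit is ω₂ = √(μ/r₂³) = 4.976×10^-5 rad/s.
Angle swept by the target during transfer: ω₂·t = 1.389 rad = 79.58°.
The space tug traverses 180° on the transfer ellipse, so the target must lead by 180° − 79.58° = 100°.

φ = 100°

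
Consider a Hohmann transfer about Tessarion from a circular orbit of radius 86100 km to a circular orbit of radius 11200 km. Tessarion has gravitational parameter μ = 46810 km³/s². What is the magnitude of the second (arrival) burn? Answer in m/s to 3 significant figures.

Δv₂ = 675 m/s

Transfer-ellipse semi-major axis a_t = (r₁ + r₂)/2 = (86100 + 11200)/2 = 48650 km.
On the circular orbit at r = 11200 km, v_c = √(μ/r) = 2.0444 km/s.
Vis-viva on the transfer ellipse at r = 11200 km gives v_t = √[μ(2/r − 1/a_t)] = 2.7197 km/s.
Δv₂ = |v_t − v_c| = |2.7197 − 2.0444| = 0.6753 km/s.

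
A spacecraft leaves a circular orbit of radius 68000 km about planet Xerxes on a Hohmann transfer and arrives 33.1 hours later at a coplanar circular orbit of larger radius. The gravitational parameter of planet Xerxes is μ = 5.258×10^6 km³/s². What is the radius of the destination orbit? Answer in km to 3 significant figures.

Transfer time t = 33.1 hours = 1.1916×10^5 s, and t = π√(a_t³/μ).
So a_t = (μ t²/π²)^(1/3) = (5.258×10^6 × (1.1916×10^5)² / π²)^(1/3) = 1.9630×10^5 km.
Since a_t = (r₁ + r₂)/2, r₂ = 2a_t − r₁ = 2×1.9630×10^5 − 68000 = 3.246×10^5 km.

r₂ = 3.25×10^5 km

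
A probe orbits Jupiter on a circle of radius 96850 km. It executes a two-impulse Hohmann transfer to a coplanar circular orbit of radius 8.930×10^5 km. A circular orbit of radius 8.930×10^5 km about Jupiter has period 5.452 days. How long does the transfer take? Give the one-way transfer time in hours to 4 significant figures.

From Kepler's third law T² = 4π²r³/μ at r = 8.930×10^5 km, T = 5.452 days = 5.452 × 86400 s = 4.710528×10^5 s: μ = 4π²r³/T² = 1.26700×10^8 km³/s².
Semi-major axis of the transfer orbit: a_t = (96850 + 8.930×10^5)/2 = 4.94925×10^5 km.
Transfer time t = π√(a_t³/μ) = π√((4.94925×10^5)³ / 1.26700×10^8) = 97180 s.
Converting: 97180 s ÷ 3600 s/hour = 26.99 hours.

t = 26.99 hours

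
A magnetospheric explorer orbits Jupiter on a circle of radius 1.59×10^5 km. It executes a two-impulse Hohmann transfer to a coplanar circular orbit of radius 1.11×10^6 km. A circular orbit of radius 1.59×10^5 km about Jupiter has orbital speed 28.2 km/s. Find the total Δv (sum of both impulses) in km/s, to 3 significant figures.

Δv = 14.4 km/s

From the circular-orbit relation v² = μ/r at r = 1.59×10^5 km: μ = v²r = (28.2)² × 1.59×10^5 = 1.26443×10^8 km³/s².
Transfer-ellipse semi-major axis a_t = (r₁ + r₂)/2 = (1.590×10^5 + 1.110×10^6)/2 = 6.345×10^5 km.
Circular speed at r₁: v₁ = √(μ/r₁) = √(1.26443×10^8/1.590×10^5) = 28.200 km/s.
On the transfer ellipse at r₁, vis-viva equation gives v_p = √[μ(2/r₁ − 1/a_t)] = 37.299 km/s.
First burn Δv₁ = |v_p − v₁| = 9.099 km/s.
At r₂, v₂ = √(μ/r₂) = 10.673 km/s.
Transfer-orbit speed at r₂: v_a = √[μ(2/r₂ − 1/a_t)] = 5.3428 km/s.
Second burn Δv₂ = |v₂ − v_a| = 5.330 km/s.
Δv = Δv₁ + Δv₂ = 9.099 + 5.330 = 14.43 km/s.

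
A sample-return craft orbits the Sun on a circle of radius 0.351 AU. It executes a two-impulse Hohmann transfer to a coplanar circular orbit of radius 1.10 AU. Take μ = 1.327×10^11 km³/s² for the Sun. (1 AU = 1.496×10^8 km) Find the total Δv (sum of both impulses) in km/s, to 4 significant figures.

In km: r₁ = 0.351 × 1.496×10^8 = 5.25096×10^7 km; r₂ = 1.10 × 1.496×10^8 = 1.6456×10^8 km.
The Hohmann ellipse has a_t = (r₁ + r₂)/2 = 1.085348×10^8 km.
Circular speed at r₁: v₁ = √(μ/r₁) = √(1.327×10^11/5.25096×10^7) = 50.2708 km/s.
On the transfer ellipse at r₁, vis-viva gives v_p = √[μ(2/r₁ − 1/a_t)] = 61.9004 km/s.
First burn Δv₁ = |v_p − v₁| = 11.6296 km/s.
Circular speed at r₂: v₂ = √(μ/r₂) = 28.39706 km/s.
Transfer-orbit speed at r₂: v_a = √[μ(2/r₂ − 1/a_t)] = 19.75187 km/s.
Second burn Δv₂ = |v₂ − v_a| = 8.64519 km/s.
Total Δv = Δv₁ + Δv₂ = 20.27 km/s.

Δv = 20.27 km/s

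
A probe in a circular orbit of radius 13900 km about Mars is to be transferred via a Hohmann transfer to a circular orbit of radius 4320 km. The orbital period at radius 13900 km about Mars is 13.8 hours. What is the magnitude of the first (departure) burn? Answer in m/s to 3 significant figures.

Δv₁ = 547 m/s

From Kepler's third law T² = 4π²r³/μ at r = 13900 km, T = 13.8 hours = 13.8 × 3600 s = 49680 s: μ = 4π²r³/T² = 42957.7 km³/s².
The Hohmann ellipse has a_t = (r₁ + r₂)/2 = 9110 km.
Circular speed at r = 13900 km: v_c = √(μ/r) = 1.7580 km/s.
Transfer-orbit speed at the same r (vis-viva, a = a_t): v_t = √[μ(2/r − 1/a_t)] = 1.2106 km/s.
Δv₁ = |v_t − v_c| = |1.2106 − 1.7580| = 0.5474 km/s.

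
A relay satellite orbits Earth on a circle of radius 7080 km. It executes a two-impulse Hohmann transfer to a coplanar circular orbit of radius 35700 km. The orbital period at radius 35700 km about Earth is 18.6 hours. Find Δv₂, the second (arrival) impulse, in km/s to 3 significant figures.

Δv₂ = 1.42 km/s

From Kepler's third law T² = 4π²r³/μ at r = 35700 km, T = 18.6 hours = 18.6 × 3600 s = 66960 s: μ = 4π²r³/T² = 4.00621×10^5 km³/s².
The Hohmann ellipse has a_t = (r₁ + r₂)/2 = 21390 km.
Circular speed at r = 35700 km: v_c = √(μ/r) = 3.350 km/s.
Transfer-orbit speed at the same r (vis-viva, a = a_t): v_t = √[μ(2/r − 1/a_t)] = 1.927 km/s.
Δv₂ = |v_t − v_c| = |1.927 − 3.350| = 1.423 km/s.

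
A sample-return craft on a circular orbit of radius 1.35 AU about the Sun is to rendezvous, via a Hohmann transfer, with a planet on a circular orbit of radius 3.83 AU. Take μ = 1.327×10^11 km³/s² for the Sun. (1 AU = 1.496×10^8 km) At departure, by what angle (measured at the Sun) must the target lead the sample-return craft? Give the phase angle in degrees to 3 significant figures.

φ = 79.9°

In km: r₁ = 1.35 × 1.496×10^8 = 2.0196×10^8 km; r₂ = 3.83 × 1.496×10^8 = 5.72968×10^8 km.
Semi-major axis of the transfer orbit: a_t = (2.0196×10^8 + 5.72968×10^8)/2 = 3.87464×10^8 km.
The half-period of the transfer ellipse is t = π√(a_t³/μ) = 6.578×10^7 s.
The target's mean motion on its circular orbit is ω₂ = √(μ/r₂³) = 2.656×10^-8 rad/s.
Angle swept by the target during transfer: ω₂·t = 1.747 rad = 100.1°.
Arrival is 180° from departure on the ellipse, so φ = 180° − 100.1° = 79.9°.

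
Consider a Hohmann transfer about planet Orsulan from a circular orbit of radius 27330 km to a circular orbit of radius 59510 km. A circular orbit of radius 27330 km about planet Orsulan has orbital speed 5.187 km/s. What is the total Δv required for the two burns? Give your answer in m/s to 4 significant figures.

From the circular-orbit relation v² = μ/r at r = 27330 km: μ = v²r = (5.187)² × 27330 = 7.35313×10^5 km³/s².
The Hohmann ellipse has a_t = (r₁ + r₂)/2 = 43420 km.
Circular speed at r₁: v₁ = √(μ/r₁) = √(7.35313×10^5/27330) = 5.1870 km/s.
Transfer-orbit speed at r₁ (v² = μ(2/r − 1/a)): v_p = √[μ(2/r₁ − 1/a_t)] = 6.0725 km/s.
First burn Δv₁ = |v_p − v₁| = 0.8855 km/s.
Circular speed at r₂: v₂ = √(μ/r₂) = 3.5151 km/s.
Transfer-orbit speed at r₂: v_a = √[μ(2/r₂ − 1/a_t)] = 2.7888 km/s.
Second burn Δv₂ = |v₂ − v_a| = 0.7263 km/s.
Δv = Δv₁ + Δv₂ = 0.8855 + 0.7263 = 1.612 km/s.

Δv = 1612 m/s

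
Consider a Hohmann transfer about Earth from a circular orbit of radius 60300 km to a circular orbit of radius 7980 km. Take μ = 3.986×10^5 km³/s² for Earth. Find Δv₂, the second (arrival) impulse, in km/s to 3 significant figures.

Transfer-ellipse semi-major axis a_t = (r₁ + r₂)/2 = (60300 + 7980)/2 = 34140 km.
On the circular orbit at r = 7980 km, v_c = √(μ/r) = 7.068 km/s.
Transfer-orbit speed at the same r (vis-viva, a = a_t): v_t = √[μ(2/r − 1/a_t)] = 9.393 km/s.
Δv₂ = |v_t − v_c| = |9.393 − 7.068| = 2.325 km/s.

Δv₂ = 2.33 km/s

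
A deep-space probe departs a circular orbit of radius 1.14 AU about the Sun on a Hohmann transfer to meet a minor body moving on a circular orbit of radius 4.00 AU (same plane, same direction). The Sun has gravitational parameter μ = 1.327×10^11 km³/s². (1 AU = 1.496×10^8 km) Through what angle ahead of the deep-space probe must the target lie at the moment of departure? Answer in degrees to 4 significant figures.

φ = 87.30°

In km: r₁ = 1.14 × 1.496×10^8 = 1.70544×10^8 km; r₂ = 4.00 × 1.496×10^8 = 5.984×10^8 km.
Semi-major axis of the transfer orbit: a_t = (1.70544×10^8 + 5.984×10^8)/2 = 3.84472×10^8 km.
Transfer time t = π√(a_t³/μ) = 6.501×10^7 s.
The target's mean motion on its circular orbit is ω₂ = √(μ/r₂³) = 2.489×10^-8 rad/s.
Angle swept by the target during transfer: ω₂·t = 1.618 rad = 92.70°.
Arrival is 180° from departure on the ellipse, so φ = 180° − 92.70° = 87.30°.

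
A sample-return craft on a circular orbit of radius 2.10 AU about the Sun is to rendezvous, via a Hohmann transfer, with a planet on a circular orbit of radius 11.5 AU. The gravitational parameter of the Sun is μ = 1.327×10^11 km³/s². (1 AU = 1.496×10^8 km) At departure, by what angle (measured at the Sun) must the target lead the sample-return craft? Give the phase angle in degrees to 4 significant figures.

φ = 98.16°

In km: r₁ = 2.10 × 1.496×10^8 = 3.1416×10^8 km; r₂ = 11.5 × 1.496×10^8 = 1.7204×10^9 km.
Semi-major axis of the transfer orbit: a_t = (3.1416×10^8 + 1.7204×10^9)/2 = 1.01728×10^9 km.
Transfer time t = π√(a_t³/μ) = 2.7982×10^8 s.
Target angular speed ω₂ = √(μ/r₂³) = 5.1049×10^-9 rad/s.
Angle swept by the target during transfer: ω₂·t = 1.42845 rad = 81.84°.
Arrival is 180° from departure on the ellipse, so φ = 180° − 81.84° = 98.16°.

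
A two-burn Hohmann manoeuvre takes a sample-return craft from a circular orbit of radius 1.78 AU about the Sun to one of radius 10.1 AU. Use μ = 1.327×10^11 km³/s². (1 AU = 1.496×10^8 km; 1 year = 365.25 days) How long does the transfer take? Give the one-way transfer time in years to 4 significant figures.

t = 7.239 years

In km: r₁ = 1.78 × 1.496×10^8 = 2.66288×10^8 km; r₂ = 10.1 × 1.496×10^8 = 1.51096×10^9 km.
Transfer-ellipse semi-major axis a_t = (r₁ + r₂)/2 = (2.66288×10^8 + 1.51096×10^9)/2 = 8.88624×10^8 km.
Half the transfer-orbit period gives t = π√(a_t³/μ) = 2.2845×10^8 s.
Converting: 2.2845×10^8 s ÷ 3.15576×10^7 s/year (365.25 × 86400) = 7.239 years.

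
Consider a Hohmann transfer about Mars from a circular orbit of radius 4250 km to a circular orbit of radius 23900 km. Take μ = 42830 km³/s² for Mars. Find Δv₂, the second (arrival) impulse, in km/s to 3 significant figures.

Semi-major axis of the transfer orbit: a_t = (4250 + 23900)/2 = 14075 km.
Circular speed at r = 23900 km: v_c = √(μ/r) = 1.3387 km/s.
Vis-viva on the transfer ellipse at r = 23900 km gives v_t = √[μ(2/r − 1/a_t)] = 0.73561 km/s.
Δv₂ = |v_t − v_c| = |0.73561 − 1.3387| = 0.6031 km/s.

Δv₂ = 0.603 km/s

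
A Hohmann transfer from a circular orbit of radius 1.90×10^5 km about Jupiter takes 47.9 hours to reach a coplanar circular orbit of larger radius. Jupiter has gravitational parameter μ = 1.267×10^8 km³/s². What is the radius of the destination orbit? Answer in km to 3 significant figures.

r₂ = 1.26×10^6 km

Transfer time t = 47.9 hours = 1.7244×10^5 s, and t = π√(a_t³/μ).
So a_t = (μ t²/π²)^(1/3) = (1.267×10^8 × (1.7244×10^5)² / π²)^(1/3) = 7.2541×10^5 km.
Since a_t = (r₁ + r₂)/2, r₂ = 2a_t − r₁ = 2×7.2541×10^5 − 1.900×10^5 = 1.26082×10^6 km.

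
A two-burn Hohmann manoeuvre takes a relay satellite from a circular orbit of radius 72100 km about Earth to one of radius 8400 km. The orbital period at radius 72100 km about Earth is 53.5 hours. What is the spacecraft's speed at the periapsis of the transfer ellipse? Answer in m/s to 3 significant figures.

v = 9220 m/s

From Kepler's third law T² = 4π²r³/μ at r = 72100 km, T = 53.5 hours = 53.5 × 3600 s = 1.926×10^5 s: μ = 4π²r³/T² = 3.98890×10^5 km³/s².
Semi-major axis of the transfer orbit: a_t = (72100 + 8400)/2 = 40250 km.
The periapsis of the transfer ellipse is at r = 8400 km.
Vis-viva: v = √[μ(2/r − 1/a_t)] = √[3.98890×10^5 × (2/8400 − 1/40250)] = 9.223 km/s.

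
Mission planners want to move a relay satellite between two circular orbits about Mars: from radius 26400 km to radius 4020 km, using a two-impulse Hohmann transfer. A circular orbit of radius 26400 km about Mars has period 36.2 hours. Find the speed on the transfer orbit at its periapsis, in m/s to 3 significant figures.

v = 4300 m/s

From Kepler's third law T² = 4π²r³/μ at r = 26400 km, T = 36.2 hours = 36.2 × 3600 s = 1.3032×10^5 s: μ = 4π²r³/T² = 42771.0 km³/s².
Semi-major axis of the transfer orbit: a_t = (26400 + 4020)/2 = 15210 km.
The periapsis of the transfer ellipse is at r = 4020 km.
From the vis-viva equation, v = √[μ(2/r − 1/a_t)] = 4.297 km/s.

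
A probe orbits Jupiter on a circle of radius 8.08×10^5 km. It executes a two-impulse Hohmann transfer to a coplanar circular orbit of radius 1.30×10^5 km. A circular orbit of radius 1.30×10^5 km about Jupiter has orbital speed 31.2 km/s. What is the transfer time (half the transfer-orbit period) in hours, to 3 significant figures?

From the circular-orbit relation v² = μ/r at r = 1.30×10^5 km: μ = v²r = (31.2)² × 1.30×10^5 = 1.26547×10^8 km³/s².
Semi-major axis of the transfer orbit: a_t = (8.080×10^5 + 1.300×10^5)/2 = 4.690×10^5 km.
By Kepler's third law the transfer-orbit period is T = 2π√(a_t³/μ), so t = T/2 = 89700 s.
Converting: 89700 s ÷ 3600 s/hour = 24.9 hours.

t = 24.9 hours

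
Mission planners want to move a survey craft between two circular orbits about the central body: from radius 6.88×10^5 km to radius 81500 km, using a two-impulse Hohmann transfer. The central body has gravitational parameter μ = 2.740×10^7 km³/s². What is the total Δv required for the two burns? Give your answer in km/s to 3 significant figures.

Δv = 9.59 km/s

Transfer-ellipse semi-major axis a_t = (r₁ + r₂)/2 = (6.880×10^5 + 81500)/2 = 3.8475×10^5 km.
Circular speed at r₁: v₁ = √(μ/r₁) = √(2.740×10^7/6.880×10^5) = 6.3108 km/s.
Transfer-orbit speed at r₁ (vis-viva equation): v_a = √[μ(2/r₁ − 1/a_t)] = 2.9045 km/s.
First burn Δv₁ = |v_a − v₁| = 3.4063 km/s.
At r₂, v₂ = √(μ/r₂) = 18.33566 km/s.
Transfer-orbit speed at r₂: v_p = √[μ(2/r₂ − 1/a_t)] = 24.51892 km/s.
Second burn Δv₂ = |v₂ − v_p| = 6.1833 km/s.
Total Δv = Δv₁ + Δv₂ = 9.590 km/s.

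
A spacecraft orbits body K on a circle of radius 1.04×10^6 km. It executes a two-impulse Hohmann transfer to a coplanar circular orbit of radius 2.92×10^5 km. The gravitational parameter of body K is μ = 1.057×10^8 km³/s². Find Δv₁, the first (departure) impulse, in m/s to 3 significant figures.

Δv₁ = 3410 m/s

Transfer-ellipse semi-major axis a_t = (r₁ + r₂)/2 = (1.040×10^6 + 2.920×10^5)/2 = 6.660×10^5 km.
Circular speed at r = 1.040×10^6 km: v_c = √(μ/r) = 10.081 km/s.
Vis-viva on the transfer ellipse at r = 1.040×10^6 km gives v_t = √[μ(2/r − 1/a_t)] = 6.6754 km/s.
Δv₁ = |v_t − v_c| = |6.6754 − 10.081| = 3.406 km/s.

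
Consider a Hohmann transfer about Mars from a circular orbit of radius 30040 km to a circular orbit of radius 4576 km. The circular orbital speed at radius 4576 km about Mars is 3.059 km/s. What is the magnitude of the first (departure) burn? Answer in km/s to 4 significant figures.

From the circular-orbit relation v² = μ/r at r = 4576 km: μ = v²r = (3.059)² × 4576 = 42819.8 km³/s².
The Hohmann ellipse has a_t = (r₁ + r₂)/2 = 17308 km.
On the circular orbit at r = 30040 km, v_c = √(μ/r) = 1.1939 km/s.
Transfer-orbit speed at the same r (vis-viva, a = a_t): v_t = √[μ(2/r − 1/a_t)] = 0.61389 km/s.
Δv₁ = |v_t − v_c| = |0.61389 − 1.1939| = 0.5800 km/s.

Δv₁ = 0.5800 km/s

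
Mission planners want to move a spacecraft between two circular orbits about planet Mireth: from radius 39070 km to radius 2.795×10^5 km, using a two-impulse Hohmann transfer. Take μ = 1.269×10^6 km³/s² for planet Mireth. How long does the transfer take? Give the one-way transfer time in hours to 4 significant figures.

t = 49.25 hours

Transfer-ellipse semi-major axis a_t = (r₁ + r₂)/2 = (39070 + 2.795×10^5)/2 = 1.59285×10^5 km.
By Kepler's third law the transfer-orbit period is T = 2π√(a_t³/μ), so t = T/2 = 1.773×10^5 s.
Converting: 1.773×10^5 s ÷ 3600 s/hour = 49.25 hours.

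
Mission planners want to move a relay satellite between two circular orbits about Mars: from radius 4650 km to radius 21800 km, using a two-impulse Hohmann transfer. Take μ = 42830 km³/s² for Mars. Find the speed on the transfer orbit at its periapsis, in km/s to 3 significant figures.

v = 3.90 km/s

Semi-major axis of the transfer orbit: a_t = (4650 + 21800)/2 = 13225 km.
At periapsis, r = 4650 km.
From the vis-viva equation, v = √[μ(2/r − 1/a_t)] = 3.897 km/s.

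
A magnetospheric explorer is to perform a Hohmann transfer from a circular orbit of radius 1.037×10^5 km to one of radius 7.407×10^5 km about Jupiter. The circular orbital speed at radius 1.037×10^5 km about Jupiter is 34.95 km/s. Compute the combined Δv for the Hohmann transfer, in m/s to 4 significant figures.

From the circular-orbit relation v² = μ/r at r = 1.037×10^5 km: μ = v²r = (34.95)² × 1.037×10^5 = 1.26670×10^8 km³/s².
Transfer-ellipse semi-major axis a_t = (r₁ + r₂)/2 = (1.037×10^5 + 7.407×10^5)/2 = 4.222×10^5 km.
Circular speed at r₁: v₁ = √(μ/r₁) = √(1.26670×10^8/1.037×10^5) = 34.95 km/s.
Transfer-orbit speed at r₁ (v² = μ(2/r − 1/a)): v_p = √[μ(2/r₁ − 1/a_t)] = 46.29 km/s.
First burn Δv₁ = |v_p − v₁| = 11.34 km/s.
At r₂, v₂ = √(μ/r₂) = 13.077 km/s.
Transfer-orbit speed at r₂: v_a = √[μ(2/r₂ − 1/a_t)] = 6.4811 km/s.
Second burn Δv₂ = |v₂ − v_a| = 6.596 km/s.
Δv = Δv₁ + Δv₂ = 11.34 + 6.596 = 17.94 km/s.

Δv = 17940 m/s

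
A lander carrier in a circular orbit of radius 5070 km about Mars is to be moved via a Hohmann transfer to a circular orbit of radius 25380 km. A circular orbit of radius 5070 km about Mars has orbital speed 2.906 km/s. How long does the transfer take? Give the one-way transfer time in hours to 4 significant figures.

From the circular-orbit relation v² = μ/r at r = 5070 km: μ = v²r = (2.906)² × 5070 = 42815.3 km³/s².
Semi-major axis of the transfer orbit: a_t = (5070 + 25380)/2 = 15225 km.
By Kepler's third law the transfer-orbit period is T = 2π√(a_t³/μ), so t = T/2 = 28522 s.
Converting: 28522 s ÷ 3600 s/hour = 7.923 hours.

t = 7.923 hours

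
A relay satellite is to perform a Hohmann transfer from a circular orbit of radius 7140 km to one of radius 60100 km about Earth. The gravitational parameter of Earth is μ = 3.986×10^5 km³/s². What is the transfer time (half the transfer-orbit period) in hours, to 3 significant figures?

t = 8.52 hours

Semi-major axis of the transfer orbit: a_t = (7140 + 60100)/2 = 33620 km.
Half the transfer-orbit period gives t = π√(a_t³/μ) = 30670 s.
Converting: 30670 s ÷ 3600 s/hour = 8.52 hours.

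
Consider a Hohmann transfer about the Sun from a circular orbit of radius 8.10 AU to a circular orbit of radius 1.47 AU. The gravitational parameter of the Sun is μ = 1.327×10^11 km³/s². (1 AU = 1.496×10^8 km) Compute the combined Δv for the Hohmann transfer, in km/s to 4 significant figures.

Δv = 12.06 km/s

In km: r₁ = 8.10 × 1.496×10^8 = 1.21176×10^9 km; r₂ = 1.47 × 1.496×10^8 = 2.19912×10^8 km.
The Hohmann ellipse has a_t = (r₁ + r₂)/2 = 7.15836×10^8 km.
At r₁ the circular-orbit speed is v₁ = √(μ/r₁) = 10.4647 km/s.
On the transfer ellipse at r₁, vis-viva equation gives v_a = √[μ(2/r₁ − 1/a_t)] = 5.80023 km/s.
First burn Δv₁ = |v_a − v₁| = 4.664 km/s.
At r₂, v₂ = √(μ/r₂) = 24.5647 km/s.
Transfer-orbit speed at r₂: v_p = √[μ(2/r₂ − 1/a_t)] = 31.9604 km/s.
Second burn Δv₂ = |v₂ − v_p| = 7.396 km/s.
Δv = Δv₁ + Δv₂ = 4.664 + 7.396 = 12.06 km/s.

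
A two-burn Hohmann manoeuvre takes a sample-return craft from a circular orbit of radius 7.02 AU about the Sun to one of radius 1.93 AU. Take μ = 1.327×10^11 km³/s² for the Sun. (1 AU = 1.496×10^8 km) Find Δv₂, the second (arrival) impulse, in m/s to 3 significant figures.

Δv₂ = 5410 m/s

In km: r₁ = 7.02 × 1.496×10^8 = 1.050192×10^9 km; r₂ = 1.93 × 1.496×10^8 = 2.88728×10^8 km.
Semi-major axis of the transfer orbit: a_t = (1.050192×10^9 + 2.88728×10^8)/2 = 6.6946×10^8 km.
On the circular orbit at r = 2.88728×10^8 km, v_c = √(μ/r) = 21.438 km/s.
Vis-viva on the transfer ellipse at r = 2.88728×10^8 km gives v_t = √[μ(2/r − 1/a_t)] = 26.851 km/s.
Δv₂ = |v_t − v_c| = |26.851 − 21.438| = 5.413 km/s.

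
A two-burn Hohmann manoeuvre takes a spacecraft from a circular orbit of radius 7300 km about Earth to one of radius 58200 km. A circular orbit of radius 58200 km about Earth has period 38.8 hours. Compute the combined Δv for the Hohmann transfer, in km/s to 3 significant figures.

Δv = 3.84 km/s

From Kepler's third law T² = 4π²r³/μ at r = 58200 km, T = 38.8 hours = 38.8 × 3600 s = 1.3968×10^5 s: μ = 4π²r³/T² = 3.98897×10^5 km³/s².
Transfer-ellipse semi-major axis a_t = (r₁ + r₂)/2 = (7300 + 58200)/2 = 32750 km.
Circular speed at r₁: v₁ = √(μ/r₁) = √(3.98897×10^5/7300) = 7.392 km/s.
On the transfer ellipse at r₁, v² = μ(2/r − 1/a) gives v_p = √[μ(2/r₁ − 1/a_t)] = 9.854 km/s.
First burn Δv₁ = |v_p − v₁| = 2.462 km/s.
Circular speed at r₂: v₂ = √(μ/r₂) = 2.618 km/s.
Transfer-orbit speed at r₂: v_a = √[μ(2/r₂ − 1/a_t)] = 1.236 km/s.
Second burn Δv₂ = |v₂ − v_a| = 1.382 km/s.
Total Δv = Δv₁ + Δv₂ = 3.844 km/s.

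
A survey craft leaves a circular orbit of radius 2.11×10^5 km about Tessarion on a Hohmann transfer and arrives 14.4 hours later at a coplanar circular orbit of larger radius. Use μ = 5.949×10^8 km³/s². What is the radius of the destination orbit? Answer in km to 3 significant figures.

r₂ = 8.79×10^5 km

Transfer time t = 14.4 hours = 51840 s, and t = π√(a_t³/μ).
So a_t = (μ t²/π²)^(1/3) = (5.949×10^8 × (51840)² / π²)^(1/3) = 5.4512×10^5 km.
Since a_t = (r₁ + r₂)/2, r₂ = 2a_t − r₁ = 2×5.4512×10^5 − 2.110×10^5 = 8.7924×10^5 km.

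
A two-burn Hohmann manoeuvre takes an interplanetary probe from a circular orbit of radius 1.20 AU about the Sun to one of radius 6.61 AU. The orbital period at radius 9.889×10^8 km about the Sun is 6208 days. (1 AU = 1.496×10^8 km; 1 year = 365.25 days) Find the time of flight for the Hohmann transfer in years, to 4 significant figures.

t = 3.859 years

From Kepler's third law T² = 4π²r³/μ at r = 9.889×10^8 km, T = 6208 days = 6208 × 86400 s = 5.363712×10^8 s: μ = 4π²r³/T² = 1.32705×10^11 km³/s².
In km: r₁ = 1.20 × 1.496×10^8 = 1.7952×10^8 km; r₂ = 6.61 × 1.496×10^8 = 9.88856×10^8 km.
Semi-major axis of the transfer orbit: a_t = (1.7952×10^8 + 9.88856×10^8)/2 = 5.84188×10^8 km.
By Kepler's third law the transfer-orbit period is T = 2π√(a_t³/μ), so t = T/2 = 1.2177×10^8 s.
Converting: 1.2177×10^8 s ÷ 3.15576×10^7 s/year (365.25 × 86400) = 3.859 years.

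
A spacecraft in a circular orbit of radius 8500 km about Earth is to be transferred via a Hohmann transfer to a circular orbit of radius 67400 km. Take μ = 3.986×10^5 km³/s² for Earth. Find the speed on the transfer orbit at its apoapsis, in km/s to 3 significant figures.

v = 1.15 km/s

Semi-major axis of the transfer orbit: a_t = (8500 + 67400)/2 = 37950 km.
The apoapsis of the transfer ellipse is at r = 67400 km.
Applying v² = μ(2/r − 1/a_t): v = 1.151 km/s.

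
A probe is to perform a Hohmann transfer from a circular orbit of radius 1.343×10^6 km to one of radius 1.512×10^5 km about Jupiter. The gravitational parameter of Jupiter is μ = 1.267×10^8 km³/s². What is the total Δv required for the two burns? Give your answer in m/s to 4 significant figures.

Δv = 15210 m/s

The Hohmann ellipse has a_t = (r₁ + r₂)/2 = 7.471×10^5 km.
At r₁ the circular-orbit speed is v₁ = √(μ/r₁) = 9.713 km/s.
On the transfer ellipse at r₁, vis-viva gives v_a = √[μ(2/r₁ − 1/a_t)] = 4.370 km/s.
First burn Δv₁ = |v_a − v₁| = 5.343 km/s.
At r₂, v₂ = √(μ/r₂) = 28.948 km/s.
Transfer-orbit speed at r₂: v_p = √[μ(2/r₂ − 1/a_t)] = 38.812 km/s.
Second burn Δv₂ = |v₂ − v_p| = 9.864 km/s.
Total Δv = Δv₁ + Δv₂ = 15.21 km/s.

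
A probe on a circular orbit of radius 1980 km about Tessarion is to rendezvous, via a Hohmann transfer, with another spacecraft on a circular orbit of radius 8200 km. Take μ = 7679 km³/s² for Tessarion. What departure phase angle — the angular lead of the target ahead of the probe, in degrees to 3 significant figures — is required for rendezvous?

The Hohmann ellipse has a_t = (r₁ + r₂)/2 = 5090 km.
The half-period of the transfer ellipse is t = π√(a_t³/μ) = 13020 s.
Target angular speed ω₂ = √(μ/r₂³) = 1.180×10^-4 rad/s.
Angle swept by the target during transfer: ω₂·t = 1.5364 rad = 88.03°.
Arrival is 180° from departure on the ellipse, so φ = 180° − 88.03° = 92.0°.

φ = 92.0°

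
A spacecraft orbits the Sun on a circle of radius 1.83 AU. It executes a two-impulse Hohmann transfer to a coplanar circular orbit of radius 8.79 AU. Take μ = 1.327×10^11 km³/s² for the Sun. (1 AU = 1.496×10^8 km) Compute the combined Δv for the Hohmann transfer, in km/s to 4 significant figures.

In km: r₁ = 1.83 × 1.496×10^8 = 2.73768×10^8 km; r₂ = 8.79 × 1.496×10^8 = 1.314984×10^9 km.
Semi-major axis of the transfer orbit: a_t = (2.73768×10^8 + 1.314984×10^9)/2 = 7.94376×10^8 km.
Circular speed at r₁: v₁ = √(μ/r₁) = √(1.327×10^11/2.73768×10^8) = 22.02 km/s.
Transfer-orbit speed at r₁ (vis-viva equation): v_p = √[μ(2/r₁ − 1/a_t)] = 28.33 km/s.
First burn Δv₁ = |v_p − v₁| = 6.310 km/s.
Circular speed at r₂: v₂ = √(μ/r₂) = 10.0456 km/s.
Transfer-orbit speed at r₂: v_a = √[μ(2/r₂ − 1/a_t)] = 5.89730 km/s.
Second burn Δv₂ = |v₂ − v_a| = 4.148 km/s.
Total Δv = Δv₁ + Δv₂ = 10.46 km/s.

Δv = 10.46 km/s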